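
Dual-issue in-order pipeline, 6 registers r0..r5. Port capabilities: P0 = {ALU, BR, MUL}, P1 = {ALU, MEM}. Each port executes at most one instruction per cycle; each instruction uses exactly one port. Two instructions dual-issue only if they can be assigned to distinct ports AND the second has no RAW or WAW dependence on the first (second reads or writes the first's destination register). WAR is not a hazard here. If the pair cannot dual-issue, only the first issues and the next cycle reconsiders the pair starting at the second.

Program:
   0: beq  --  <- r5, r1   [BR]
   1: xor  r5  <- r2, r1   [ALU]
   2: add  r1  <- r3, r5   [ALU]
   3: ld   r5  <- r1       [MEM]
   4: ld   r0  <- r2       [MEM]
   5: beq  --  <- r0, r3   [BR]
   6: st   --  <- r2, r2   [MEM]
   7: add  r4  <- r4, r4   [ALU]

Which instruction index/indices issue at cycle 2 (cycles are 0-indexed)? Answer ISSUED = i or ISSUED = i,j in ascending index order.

ISSUED = 3

t=0 i0+i1:beq.BR/xor.ALU ; 2-wide
t=1 i2:add.ALU ; RAW r1
t=2 i3:ld.MEM ; no-port MEM/MEM
t=3 i4:ld.MEM ; RAW r0
t=4 i5+i6:beq.BR/st.MEM ; 2-wide
t=5 i7:add.ALU ; tail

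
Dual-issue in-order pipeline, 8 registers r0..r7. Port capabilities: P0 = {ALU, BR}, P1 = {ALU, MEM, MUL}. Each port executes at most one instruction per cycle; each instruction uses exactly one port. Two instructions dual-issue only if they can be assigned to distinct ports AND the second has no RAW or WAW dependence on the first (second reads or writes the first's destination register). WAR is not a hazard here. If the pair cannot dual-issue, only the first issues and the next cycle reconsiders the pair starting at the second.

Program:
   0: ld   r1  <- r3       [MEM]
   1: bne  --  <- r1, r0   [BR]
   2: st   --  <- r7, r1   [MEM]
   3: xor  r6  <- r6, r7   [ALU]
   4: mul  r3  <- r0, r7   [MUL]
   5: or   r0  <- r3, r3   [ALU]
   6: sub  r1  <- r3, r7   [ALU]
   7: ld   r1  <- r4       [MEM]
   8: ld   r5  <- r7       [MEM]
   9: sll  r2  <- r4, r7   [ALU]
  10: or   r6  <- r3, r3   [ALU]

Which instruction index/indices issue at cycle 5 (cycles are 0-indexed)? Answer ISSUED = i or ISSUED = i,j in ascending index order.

ISSUED = 8,9

  cy0 -> i0 (ld.MEM) RAW r1
  cy1 -> i1+i2 (bne.BR/st.MEM) 2-wide
  cy2 -> i3+i4 (xor.ALU/mul.MUL) 2-wide
  cy3 -> i5+i6 (or.ALU/sub.ALU) 2-wide
  cy4 -> i7 (ld.MEM) no-port MEM/MEM
  cy5 -> i8+i9 (ld.MEM/sll.ALU) 2-wide
  cy6 -> i10 (or.ALU) tail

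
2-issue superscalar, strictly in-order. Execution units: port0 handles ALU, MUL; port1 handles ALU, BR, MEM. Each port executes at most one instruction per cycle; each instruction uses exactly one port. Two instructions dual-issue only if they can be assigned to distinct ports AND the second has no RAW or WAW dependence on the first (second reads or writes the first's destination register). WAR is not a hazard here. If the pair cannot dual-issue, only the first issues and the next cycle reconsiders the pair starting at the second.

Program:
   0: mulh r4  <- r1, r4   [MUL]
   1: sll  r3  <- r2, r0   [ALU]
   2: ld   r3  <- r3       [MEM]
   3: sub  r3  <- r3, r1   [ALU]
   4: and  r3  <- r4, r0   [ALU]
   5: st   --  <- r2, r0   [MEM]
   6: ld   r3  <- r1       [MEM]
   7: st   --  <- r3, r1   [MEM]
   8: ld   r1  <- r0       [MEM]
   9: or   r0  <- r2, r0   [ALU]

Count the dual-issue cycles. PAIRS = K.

PAIRS = 3

0. mulh.MUL+sll.ALU @i0+i1  | 2-wide
1. ld.MEM @i2  | RAW+WAW r3
2. sub.ALU @i3  | WAW r3
3. and.ALU+st.MEM @i4+i5  | 2-wide
4. ld.MEM @i6  | no-port MEM/MEM
5. st.MEM @i7  | no-port MEM/MEM
6. ld.MEM+or.ALU @i8+i9  | 2-wide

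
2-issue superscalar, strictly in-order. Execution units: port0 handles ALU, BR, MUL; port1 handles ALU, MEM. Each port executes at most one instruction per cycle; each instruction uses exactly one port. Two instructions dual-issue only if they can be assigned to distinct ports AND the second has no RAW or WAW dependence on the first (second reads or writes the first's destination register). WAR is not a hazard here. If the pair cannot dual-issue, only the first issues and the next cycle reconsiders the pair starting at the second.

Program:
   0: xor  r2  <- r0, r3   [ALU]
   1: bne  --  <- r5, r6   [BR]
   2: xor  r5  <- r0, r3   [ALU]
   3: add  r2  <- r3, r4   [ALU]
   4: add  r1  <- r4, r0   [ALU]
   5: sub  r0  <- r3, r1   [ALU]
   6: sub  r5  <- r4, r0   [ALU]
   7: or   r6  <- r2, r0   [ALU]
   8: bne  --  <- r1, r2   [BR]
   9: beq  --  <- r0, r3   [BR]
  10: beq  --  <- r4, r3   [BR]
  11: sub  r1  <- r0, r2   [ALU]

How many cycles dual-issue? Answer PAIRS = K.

PAIRS = 4

c0: i0&i1 xor bne  2-wide
c1: i2&i3 xor add  2-wide
c2: i4 add  RAW r1
c3: i5 sub  RAW r0
c4: i6&i7 sub or  2-wide
c5: i8 bne  no-port BR/BR
c6: i9 beq  no-port BR/BR
c7: i10&i11 beq sub  2-wide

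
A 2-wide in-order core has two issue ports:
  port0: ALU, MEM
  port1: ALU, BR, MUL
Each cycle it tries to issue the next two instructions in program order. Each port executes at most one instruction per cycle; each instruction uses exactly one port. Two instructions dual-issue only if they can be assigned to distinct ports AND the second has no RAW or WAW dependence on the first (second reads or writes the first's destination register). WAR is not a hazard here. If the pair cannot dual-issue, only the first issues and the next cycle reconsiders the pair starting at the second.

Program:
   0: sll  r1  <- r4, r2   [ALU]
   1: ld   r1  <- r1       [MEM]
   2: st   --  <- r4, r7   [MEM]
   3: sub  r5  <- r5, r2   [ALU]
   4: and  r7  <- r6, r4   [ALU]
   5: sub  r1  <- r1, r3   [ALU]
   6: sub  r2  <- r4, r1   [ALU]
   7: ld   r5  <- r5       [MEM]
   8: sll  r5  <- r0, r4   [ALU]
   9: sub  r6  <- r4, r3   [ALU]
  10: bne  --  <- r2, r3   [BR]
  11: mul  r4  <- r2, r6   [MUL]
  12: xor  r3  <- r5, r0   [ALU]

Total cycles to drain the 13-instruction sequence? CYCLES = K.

[0] i0  sll.ALU  -- RAW+WAW r1
[1] i1  ld.MEM  -- no-port MEM/MEM
[2] i2&i3  st.MEM;sub.ALU  -- pair
[3] i4&i5  and.ALU;sub.ALU  -- pair
[4] i6&i7  sub.ALU;ld.MEM  -- pair
[5] i8&i9  sll.ALU;sub.ALU  -- pair
[6] i10  bne.BR  -- no-port BR/MUL
[7] i11&i12  mul.MUL;xor.ALU  -- pair

CYCLES = 8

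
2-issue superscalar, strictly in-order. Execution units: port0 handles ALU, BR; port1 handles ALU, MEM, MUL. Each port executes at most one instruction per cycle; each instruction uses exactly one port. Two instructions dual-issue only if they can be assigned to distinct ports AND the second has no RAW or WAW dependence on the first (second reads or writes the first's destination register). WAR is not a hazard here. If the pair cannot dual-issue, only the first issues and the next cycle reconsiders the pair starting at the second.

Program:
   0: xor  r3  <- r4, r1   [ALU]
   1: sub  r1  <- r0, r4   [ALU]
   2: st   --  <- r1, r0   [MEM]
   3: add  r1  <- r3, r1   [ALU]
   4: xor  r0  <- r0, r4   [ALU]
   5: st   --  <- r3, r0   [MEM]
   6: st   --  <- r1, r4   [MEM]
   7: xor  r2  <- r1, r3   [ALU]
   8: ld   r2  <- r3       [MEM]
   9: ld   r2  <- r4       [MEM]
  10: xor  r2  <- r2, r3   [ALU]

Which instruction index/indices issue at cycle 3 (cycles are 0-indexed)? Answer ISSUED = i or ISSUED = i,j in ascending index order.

ISSUED = 5

[0] i0+i1  xor;sub  -- dual
[1] i2+i3  st;add  -- dual
[2] i4  xor  -- RAW r0
[3] i5  st  -- no-port MEM/MEM
[4] i6+i7  st;xor  -- dual
[5] i8  ld  -- no-port MEM/MEM
[6] i9  ld  -- RAW+WAW r2
[7] i10  xor  -- tail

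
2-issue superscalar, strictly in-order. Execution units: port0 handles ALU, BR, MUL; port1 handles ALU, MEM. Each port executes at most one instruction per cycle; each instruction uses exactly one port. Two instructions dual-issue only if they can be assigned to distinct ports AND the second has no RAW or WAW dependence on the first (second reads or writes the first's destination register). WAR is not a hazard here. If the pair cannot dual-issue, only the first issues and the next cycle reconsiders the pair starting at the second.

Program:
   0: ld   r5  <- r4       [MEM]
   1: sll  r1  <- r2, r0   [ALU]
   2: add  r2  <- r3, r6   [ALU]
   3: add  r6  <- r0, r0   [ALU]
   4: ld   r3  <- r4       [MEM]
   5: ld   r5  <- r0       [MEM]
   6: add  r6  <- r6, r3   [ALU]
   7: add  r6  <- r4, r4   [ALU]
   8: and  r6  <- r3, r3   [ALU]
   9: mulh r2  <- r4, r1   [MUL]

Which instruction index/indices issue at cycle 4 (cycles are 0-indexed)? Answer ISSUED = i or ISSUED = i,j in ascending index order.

ISSUED = 7

[0] i0,i1  ld+sll  -- 2-wide
[1] i2,i3  add+add  -- 2-wide
[2] i4  ld  -- no-port MEM/MEM
[3] i5,i6  ld+add  -- 2-wide
[4] i7  add  -- WAW r6
[5] i8,i9  and+mulh  -- 2-wide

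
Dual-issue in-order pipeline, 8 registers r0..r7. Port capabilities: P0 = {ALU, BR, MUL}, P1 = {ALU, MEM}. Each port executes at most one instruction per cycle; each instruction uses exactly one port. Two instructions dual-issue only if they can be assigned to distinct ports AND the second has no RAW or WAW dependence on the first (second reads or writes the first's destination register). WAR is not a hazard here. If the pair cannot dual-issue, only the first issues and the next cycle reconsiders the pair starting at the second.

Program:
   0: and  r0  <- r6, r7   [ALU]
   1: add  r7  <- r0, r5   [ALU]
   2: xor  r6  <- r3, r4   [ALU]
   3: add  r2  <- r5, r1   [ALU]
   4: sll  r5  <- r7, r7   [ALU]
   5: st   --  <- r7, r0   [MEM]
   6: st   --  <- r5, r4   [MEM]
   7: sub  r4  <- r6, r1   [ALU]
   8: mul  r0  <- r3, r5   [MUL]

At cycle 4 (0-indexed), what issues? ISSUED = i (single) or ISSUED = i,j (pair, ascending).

  cy0 -> i0 (and.ALU) RAW r0
  cy1 -> i1&i2 (add.ALU+xor.ALU) pair
  cy2 -> i3&i4 (add.ALU+sll.ALU) pair
  cy3 -> i5 (st.MEM) no-port MEM/MEM
  cy4 -> i6&i7 (st.MEM+sub.ALU) pair
  cy5 -> i8 (mul.MUL) tail

ISSUED = 6,7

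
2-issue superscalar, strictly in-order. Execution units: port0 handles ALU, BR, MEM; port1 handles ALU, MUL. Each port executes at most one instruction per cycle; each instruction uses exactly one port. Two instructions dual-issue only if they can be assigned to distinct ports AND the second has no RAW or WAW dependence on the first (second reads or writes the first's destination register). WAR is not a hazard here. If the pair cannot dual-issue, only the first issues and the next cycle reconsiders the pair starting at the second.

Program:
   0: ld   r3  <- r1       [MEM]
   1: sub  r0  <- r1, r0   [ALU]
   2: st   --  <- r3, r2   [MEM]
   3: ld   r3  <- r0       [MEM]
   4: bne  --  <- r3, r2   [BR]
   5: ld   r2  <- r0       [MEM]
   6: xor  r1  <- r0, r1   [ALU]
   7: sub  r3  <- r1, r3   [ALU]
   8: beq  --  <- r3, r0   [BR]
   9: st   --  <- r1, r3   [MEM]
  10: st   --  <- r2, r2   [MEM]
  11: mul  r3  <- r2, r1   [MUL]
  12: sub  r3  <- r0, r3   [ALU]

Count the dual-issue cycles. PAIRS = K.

PAIRS = 3

#0 head=0: ld.MEM sub.ALU i0+i1 dual
#1 head=2: st.MEM i2 no-port MEM/MEM
#2 head=3: ld.MEM i3 no-port MEM/BR
#3 head=4: bne.BR i4 no-port BR/MEM
#4 head=5: ld.MEM xor.ALU i5+i6 dual
#5 head=7: sub.ALU i7 RAW r3
#6 head=8: beq.BR i8 no-port BR/MEM
#7 head=9: st.MEM i9 no-port MEM/MEM
#8 head=10: st.MEM mul.MUL i10+i11 dual
#9 head=12: sub.ALU i12 tail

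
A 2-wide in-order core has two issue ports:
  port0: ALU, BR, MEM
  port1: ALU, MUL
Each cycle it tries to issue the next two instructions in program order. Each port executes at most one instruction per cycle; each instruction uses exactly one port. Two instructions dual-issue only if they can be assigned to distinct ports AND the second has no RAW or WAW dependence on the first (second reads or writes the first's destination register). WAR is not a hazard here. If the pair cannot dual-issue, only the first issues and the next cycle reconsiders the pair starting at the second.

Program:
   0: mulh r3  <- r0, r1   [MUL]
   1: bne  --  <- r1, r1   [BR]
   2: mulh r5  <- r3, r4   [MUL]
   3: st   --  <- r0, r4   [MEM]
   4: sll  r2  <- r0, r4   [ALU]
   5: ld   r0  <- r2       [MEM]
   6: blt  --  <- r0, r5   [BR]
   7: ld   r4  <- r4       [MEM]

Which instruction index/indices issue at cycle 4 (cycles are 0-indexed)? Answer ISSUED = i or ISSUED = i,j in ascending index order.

ISSUED = 6

#0 head=0: mulh.MUL;bne.BR i0/i1 dual
#1 head=2: mulh.MUL;st.MEM i2/i3 dual
#2 head=4: sll.ALU i4 RAW r2
#3 head=5: ld.MEM i5 no-port MEM/BR
#4 head=6: blt.BR i6 no-port BR/MEM
#5 head=7: ld.MEM i7 tail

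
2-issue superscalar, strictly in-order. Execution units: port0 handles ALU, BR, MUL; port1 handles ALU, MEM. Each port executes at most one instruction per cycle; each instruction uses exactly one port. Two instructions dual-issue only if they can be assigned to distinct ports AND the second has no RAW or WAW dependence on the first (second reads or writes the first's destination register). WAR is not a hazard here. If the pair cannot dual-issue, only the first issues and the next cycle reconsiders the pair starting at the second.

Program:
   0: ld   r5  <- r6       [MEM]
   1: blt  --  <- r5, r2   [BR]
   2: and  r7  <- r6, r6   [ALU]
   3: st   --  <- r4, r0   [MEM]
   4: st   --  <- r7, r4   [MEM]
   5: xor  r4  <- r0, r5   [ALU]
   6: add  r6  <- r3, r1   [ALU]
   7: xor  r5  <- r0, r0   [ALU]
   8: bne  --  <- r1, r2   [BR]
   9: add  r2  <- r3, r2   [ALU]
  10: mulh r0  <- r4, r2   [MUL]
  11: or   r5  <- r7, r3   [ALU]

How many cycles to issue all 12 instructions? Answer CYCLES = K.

CYCLES = 7

[0] i0  ld  -- RAW r5
[1] i1/i2  blt/and  -- dual
[2] i3  st  -- no-port MEM/MEM
[3] i4/i5  st/xor  -- dual
[4] i6/i7  add/xor  -- dual
[5] i8/i9  bne/add  -- dual
[6] i10/i11  mulh/or  -- dual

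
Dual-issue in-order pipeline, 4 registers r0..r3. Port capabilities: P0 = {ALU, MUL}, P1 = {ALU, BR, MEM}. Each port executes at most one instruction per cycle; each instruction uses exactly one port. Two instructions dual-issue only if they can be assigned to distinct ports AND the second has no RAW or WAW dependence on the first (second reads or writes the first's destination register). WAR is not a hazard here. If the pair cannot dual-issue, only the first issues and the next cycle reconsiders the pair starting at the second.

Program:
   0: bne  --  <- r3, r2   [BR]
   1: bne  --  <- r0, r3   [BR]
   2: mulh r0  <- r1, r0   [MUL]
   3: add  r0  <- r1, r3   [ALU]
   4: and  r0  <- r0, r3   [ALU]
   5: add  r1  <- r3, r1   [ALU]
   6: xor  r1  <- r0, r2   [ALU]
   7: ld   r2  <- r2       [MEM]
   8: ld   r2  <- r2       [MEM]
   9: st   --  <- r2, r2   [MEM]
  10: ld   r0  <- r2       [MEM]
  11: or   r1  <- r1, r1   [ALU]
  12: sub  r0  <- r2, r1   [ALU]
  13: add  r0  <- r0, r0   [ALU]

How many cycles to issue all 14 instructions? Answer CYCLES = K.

c0: i0 bne  no-port BR/BR
c1: i1&i2 bne;mulh  dual
c2: i3 add  RAW+WAW r0
c3: i4&i5 and;add  dual
c4: i6&i7 xor;ld  dual
c5: i8 ld  no-port MEM/MEM
c6: i9 st  no-port MEM/MEM
c7: i10&i11 ld;or  dual
c8: i12 sub  RAW+WAW r0
c9: i13 add  tail

CYCLES = 10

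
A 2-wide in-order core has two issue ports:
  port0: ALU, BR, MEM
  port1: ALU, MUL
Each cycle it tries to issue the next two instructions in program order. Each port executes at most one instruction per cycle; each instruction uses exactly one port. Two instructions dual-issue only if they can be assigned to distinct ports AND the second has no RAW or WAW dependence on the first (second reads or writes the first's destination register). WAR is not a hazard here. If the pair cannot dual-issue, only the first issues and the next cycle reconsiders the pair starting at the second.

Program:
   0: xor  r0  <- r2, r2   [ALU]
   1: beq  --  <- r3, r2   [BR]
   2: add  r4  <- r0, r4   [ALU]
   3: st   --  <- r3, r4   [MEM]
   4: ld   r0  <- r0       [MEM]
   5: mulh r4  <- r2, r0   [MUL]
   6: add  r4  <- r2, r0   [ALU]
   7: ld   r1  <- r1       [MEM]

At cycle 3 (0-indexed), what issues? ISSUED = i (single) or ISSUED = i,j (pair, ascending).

ISSUED = 4

  cy0 -> i0+i1 (xor.ALU beq.BR) pair
  cy1 -> i2 (add.ALU) RAW r4
  cy2 -> i3 (st.MEM) no-port MEM/MEM
  cy3 -> i4 (ld.MEM) RAW r0
  cy4 -> i5 (mulh.MUL) WAW r4
  cy5 -> i6+i7 (add.ALU ld.MEM) pair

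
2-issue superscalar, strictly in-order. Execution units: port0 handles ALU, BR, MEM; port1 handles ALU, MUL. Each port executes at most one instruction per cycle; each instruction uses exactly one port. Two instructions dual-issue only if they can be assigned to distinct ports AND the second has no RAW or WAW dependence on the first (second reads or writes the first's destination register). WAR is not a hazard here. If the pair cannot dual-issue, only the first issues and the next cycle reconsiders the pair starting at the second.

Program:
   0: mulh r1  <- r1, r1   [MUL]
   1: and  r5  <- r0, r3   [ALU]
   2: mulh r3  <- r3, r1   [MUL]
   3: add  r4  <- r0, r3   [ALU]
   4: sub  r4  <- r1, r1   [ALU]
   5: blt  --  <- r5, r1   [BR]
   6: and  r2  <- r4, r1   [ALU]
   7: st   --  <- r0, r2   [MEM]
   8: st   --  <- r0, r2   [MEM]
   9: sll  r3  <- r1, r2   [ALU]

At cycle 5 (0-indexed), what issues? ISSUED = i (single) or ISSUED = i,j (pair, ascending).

c0: i0/i1 mulh.MUL/and.ALU  2-wide
c1: i2 mulh.MUL  RAW r3
c2: i3 add.ALU  WAW r4
c3: i4/i5 sub.ALU/blt.BR  2-wide
c4: i6 and.ALU  RAW r2
c5: i7 st.MEM  no-port MEM/MEM
c6: i8/i9 st.MEM/sll.ALU  2-wide

ISSUED = 7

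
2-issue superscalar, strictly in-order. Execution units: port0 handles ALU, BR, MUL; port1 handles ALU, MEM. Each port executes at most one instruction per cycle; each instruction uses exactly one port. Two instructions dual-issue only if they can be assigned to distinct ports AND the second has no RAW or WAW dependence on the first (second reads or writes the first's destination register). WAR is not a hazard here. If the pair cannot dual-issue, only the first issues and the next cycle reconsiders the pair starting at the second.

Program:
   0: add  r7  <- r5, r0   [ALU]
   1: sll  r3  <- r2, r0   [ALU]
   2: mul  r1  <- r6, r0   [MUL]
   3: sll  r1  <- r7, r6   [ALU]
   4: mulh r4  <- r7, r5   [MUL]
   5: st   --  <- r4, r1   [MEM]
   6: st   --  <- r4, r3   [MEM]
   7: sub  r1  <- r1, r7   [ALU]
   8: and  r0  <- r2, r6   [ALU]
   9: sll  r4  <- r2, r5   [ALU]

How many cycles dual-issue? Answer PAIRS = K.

t=0 i0,i1:add sll ; 2-wide
t=1 i2:mul ; WAW r1
t=2 i3,i4:sll mulh ; 2-wide
t=3 i5:st ; no-port MEM/MEM
t=4 i6,i7:st sub ; 2-wide
t=5 i8,i9:and sll ; 2-wide

PAIRS = 4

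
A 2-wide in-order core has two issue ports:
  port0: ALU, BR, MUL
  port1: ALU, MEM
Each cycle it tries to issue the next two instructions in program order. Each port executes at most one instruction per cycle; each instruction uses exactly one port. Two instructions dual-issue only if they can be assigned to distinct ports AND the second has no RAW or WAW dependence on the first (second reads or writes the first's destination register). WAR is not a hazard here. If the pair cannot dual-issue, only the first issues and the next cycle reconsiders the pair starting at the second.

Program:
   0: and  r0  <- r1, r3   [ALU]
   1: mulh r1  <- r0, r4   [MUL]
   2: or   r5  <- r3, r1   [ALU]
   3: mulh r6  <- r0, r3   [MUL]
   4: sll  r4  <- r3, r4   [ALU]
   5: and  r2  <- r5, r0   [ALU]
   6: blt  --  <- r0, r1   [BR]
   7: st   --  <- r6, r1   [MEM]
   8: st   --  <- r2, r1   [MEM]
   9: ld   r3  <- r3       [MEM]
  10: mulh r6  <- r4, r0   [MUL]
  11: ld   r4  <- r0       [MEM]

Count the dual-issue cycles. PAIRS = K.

c0: i0 and  RAW r0
c1: i1 mulh  RAW r1
c2: i2&i3 or mulh  pair
c3: i4&i5 sll and  pair
c4: i6&i7 blt st  pair
c5: i8 st  no-port MEM/MEM
c6: i9&i10 ld mulh  pair
c7: i11 ld  tail

PAIRS = 4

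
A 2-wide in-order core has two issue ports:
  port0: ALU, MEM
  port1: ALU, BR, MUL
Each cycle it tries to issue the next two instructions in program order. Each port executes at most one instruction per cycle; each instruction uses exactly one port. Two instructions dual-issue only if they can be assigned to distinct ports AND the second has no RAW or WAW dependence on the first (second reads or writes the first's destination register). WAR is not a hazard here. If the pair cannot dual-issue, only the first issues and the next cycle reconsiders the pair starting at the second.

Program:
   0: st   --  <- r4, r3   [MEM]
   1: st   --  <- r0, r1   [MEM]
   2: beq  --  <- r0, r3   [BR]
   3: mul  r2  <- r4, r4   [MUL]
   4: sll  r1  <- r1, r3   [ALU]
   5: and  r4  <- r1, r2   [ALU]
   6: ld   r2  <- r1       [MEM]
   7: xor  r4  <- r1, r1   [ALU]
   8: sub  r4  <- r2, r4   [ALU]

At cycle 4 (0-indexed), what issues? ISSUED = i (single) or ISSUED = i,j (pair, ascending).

#0 head=0: st.MEM i0 no-port MEM/MEM
#1 head=1: st.MEM beq.BR i1,i2 pair
#2 head=3: mul.MUL sll.ALU i3,i4 pair
#3 head=5: and.ALU ld.MEM i5,i6 pair
#4 head=7: xor.ALU i7 RAW+WAW r4
#5 head=8: sub.ALU i8 tail

ISSUED = 7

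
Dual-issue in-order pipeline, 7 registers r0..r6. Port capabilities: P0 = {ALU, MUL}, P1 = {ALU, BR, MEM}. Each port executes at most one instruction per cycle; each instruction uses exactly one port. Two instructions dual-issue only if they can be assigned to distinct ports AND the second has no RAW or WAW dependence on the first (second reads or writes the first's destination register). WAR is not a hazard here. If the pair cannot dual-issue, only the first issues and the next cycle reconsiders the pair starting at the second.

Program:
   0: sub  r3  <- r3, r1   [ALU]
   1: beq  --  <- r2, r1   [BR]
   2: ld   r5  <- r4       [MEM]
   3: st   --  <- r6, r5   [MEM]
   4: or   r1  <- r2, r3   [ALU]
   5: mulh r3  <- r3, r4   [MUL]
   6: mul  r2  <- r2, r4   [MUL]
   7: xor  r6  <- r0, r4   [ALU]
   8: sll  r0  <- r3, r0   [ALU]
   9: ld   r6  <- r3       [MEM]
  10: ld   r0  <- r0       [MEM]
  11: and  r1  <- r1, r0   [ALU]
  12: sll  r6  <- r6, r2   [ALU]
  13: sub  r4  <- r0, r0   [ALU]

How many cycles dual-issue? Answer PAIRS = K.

t=0 i0&i1:sub.ALU+beq.BR ; 2-wide
t=1 i2:ld.MEM ; no-port MEM/MEM
t=2 i3&i4:st.MEM+or.ALU ; 2-wide
t=3 i5:mulh.MUL ; no-port MUL/MUL
t=4 i6&i7:mul.MUL+xor.ALU ; 2-wide
t=5 i8&i9:sll.ALU+ld.MEM ; 2-wide
t=6 i10:ld.MEM ; RAW r0
t=7 i11&i12:and.ALU+sll.ALU ; 2-wide
t=8 i13:sub.ALU ; tail

PAIRS = 5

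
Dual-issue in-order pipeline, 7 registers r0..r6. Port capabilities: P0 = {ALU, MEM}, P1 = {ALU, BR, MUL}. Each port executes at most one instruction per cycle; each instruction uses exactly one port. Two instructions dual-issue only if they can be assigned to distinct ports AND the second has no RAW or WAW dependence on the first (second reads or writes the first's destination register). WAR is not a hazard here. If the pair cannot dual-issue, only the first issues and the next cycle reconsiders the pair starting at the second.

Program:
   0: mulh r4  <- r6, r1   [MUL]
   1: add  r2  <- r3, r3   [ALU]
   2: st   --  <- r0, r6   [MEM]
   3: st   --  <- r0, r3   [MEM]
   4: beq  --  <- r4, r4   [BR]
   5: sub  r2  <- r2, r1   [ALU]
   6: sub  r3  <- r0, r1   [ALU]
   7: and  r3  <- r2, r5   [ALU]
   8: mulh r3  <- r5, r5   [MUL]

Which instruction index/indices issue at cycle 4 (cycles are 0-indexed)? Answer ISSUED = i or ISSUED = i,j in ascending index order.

ISSUED = 7

c0: i0/i1 mulh/add  2-wide
c1: i2 st  no-port MEM/MEM
c2: i3/i4 st/beq  2-wide
c3: i5/i6 sub/sub  2-wide
c4: i7 and  WAW r3
c5: i8 mulh  tail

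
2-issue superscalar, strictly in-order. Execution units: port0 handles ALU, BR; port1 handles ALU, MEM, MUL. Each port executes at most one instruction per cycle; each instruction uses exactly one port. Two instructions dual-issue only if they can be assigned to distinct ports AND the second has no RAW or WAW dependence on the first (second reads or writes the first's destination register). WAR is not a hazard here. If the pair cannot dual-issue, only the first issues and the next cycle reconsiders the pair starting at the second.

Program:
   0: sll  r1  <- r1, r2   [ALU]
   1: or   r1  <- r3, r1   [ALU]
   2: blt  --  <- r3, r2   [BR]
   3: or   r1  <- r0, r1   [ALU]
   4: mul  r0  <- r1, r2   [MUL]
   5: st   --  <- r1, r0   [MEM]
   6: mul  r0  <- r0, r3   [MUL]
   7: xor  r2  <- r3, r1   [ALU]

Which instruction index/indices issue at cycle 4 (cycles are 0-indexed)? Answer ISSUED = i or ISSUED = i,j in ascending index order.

  cy0 -> i0 (sll.ALU) RAW+WAW r1
  cy1 -> i1,i2 (or.ALU blt.BR) pair
  cy2 -> i3 (or.ALU) RAW r1
  cy3 -> i4 (mul.MUL) no-port MUL/MEM
  cy4 -> i5 (st.MEM) no-port MEM/MUL
  cy5 -> i6,i7 (mul.MUL xor.ALU) pair

ISSUED = 5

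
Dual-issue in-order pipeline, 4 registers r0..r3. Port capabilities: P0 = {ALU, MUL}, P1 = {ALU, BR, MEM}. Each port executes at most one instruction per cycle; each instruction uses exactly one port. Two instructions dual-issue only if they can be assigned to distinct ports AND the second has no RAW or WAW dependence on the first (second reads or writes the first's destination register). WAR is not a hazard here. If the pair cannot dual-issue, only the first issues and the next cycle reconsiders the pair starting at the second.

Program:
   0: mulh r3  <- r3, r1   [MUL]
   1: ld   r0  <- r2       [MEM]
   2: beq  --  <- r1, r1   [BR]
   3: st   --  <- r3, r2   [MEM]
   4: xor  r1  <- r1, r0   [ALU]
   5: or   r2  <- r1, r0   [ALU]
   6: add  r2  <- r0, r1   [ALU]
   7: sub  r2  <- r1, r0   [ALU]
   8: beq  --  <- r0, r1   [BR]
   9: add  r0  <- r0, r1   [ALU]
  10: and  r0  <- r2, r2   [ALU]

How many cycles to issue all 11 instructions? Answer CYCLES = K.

CYCLES = 8

t=0 i0/i1:mulh.MUL ld.MEM ; dual
t=1 i2:beq.BR ; no-port BR/MEM
t=2 i3/i4:st.MEM xor.ALU ; dual
t=3 i5:or.ALU ; WAW r2
t=4 i6:add.ALU ; WAW r2
t=5 i7/i8:sub.ALU beq.BR ; dual
t=6 i9:add.ALU ; WAW r0
t=7 i10:and.ALU ; tail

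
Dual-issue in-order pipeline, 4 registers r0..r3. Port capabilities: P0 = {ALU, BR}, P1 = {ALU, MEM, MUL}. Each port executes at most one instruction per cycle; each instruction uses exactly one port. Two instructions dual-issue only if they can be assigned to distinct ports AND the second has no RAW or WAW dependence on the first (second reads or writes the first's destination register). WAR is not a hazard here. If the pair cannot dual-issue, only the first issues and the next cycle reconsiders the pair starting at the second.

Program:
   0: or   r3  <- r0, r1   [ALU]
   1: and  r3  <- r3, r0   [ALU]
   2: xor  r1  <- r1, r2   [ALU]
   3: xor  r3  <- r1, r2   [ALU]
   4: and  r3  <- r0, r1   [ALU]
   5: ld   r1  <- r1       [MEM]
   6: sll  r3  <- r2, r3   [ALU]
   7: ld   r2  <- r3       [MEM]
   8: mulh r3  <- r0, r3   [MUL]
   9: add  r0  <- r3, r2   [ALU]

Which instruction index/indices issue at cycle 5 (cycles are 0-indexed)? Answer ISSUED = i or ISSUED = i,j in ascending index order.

ISSUED = 7

#0 head=0: or.ALU i0 RAW+WAW r3
#1 head=1: and.ALU+xor.ALU i1&i2 dual
#2 head=3: xor.ALU i3 WAW r3
#3 head=4: and.ALU+ld.MEM i4&i5 dual
#4 head=6: sll.ALU i6 RAW r3
#5 head=7: ld.MEM i7 no-port MEM/MUL
#6 head=8: mulh.MUL i8 RAW r3
#7 head=9: add.ALU i9 tail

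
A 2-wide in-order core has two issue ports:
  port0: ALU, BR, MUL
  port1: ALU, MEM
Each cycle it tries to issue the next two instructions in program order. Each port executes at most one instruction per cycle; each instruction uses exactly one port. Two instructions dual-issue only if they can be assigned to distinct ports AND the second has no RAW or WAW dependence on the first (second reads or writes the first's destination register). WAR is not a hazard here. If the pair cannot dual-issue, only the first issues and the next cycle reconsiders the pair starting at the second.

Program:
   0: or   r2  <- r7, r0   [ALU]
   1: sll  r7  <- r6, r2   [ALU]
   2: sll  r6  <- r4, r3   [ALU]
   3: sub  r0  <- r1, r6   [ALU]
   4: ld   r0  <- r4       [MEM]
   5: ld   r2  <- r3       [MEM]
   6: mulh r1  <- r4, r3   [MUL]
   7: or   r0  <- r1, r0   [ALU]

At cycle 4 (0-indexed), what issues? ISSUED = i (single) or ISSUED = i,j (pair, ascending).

ISSUED = 5,6

  cy0 -> i0 (or.ALU) RAW r2
  cy1 -> i1,i2 (sll.ALU+sll.ALU) pair
  cy2 -> i3 (sub.ALU) WAW r0
  cy3 -> i4 (ld.MEM) no-port MEM/MEM
  cy4 -> i5,i6 (ld.MEM+mulh.MUL) pair
  cy5 -> i7 (or.ALU) tail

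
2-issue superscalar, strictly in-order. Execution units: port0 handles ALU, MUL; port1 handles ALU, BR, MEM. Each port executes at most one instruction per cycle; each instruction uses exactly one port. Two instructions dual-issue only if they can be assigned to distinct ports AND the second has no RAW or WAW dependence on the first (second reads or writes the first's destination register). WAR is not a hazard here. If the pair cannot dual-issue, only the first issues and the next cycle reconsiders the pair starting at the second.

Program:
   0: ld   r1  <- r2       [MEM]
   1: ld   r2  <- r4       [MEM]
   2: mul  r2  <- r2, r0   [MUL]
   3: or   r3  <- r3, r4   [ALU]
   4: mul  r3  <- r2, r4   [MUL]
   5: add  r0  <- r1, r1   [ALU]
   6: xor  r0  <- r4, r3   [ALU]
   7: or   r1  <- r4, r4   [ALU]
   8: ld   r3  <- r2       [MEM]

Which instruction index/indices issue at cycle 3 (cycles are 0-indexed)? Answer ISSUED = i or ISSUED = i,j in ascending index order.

#0 head=0: ld i0 no-port MEM/MEM
#1 head=1: ld i1 RAW+WAW r2
#2 head=2: mul/or i2/i3 2-wide
#3 head=4: mul/add i4/i5 2-wide
#4 head=6: xor/or i6/i7 2-wide
#5 head=8: ld i8 tail

ISSUED = 4,5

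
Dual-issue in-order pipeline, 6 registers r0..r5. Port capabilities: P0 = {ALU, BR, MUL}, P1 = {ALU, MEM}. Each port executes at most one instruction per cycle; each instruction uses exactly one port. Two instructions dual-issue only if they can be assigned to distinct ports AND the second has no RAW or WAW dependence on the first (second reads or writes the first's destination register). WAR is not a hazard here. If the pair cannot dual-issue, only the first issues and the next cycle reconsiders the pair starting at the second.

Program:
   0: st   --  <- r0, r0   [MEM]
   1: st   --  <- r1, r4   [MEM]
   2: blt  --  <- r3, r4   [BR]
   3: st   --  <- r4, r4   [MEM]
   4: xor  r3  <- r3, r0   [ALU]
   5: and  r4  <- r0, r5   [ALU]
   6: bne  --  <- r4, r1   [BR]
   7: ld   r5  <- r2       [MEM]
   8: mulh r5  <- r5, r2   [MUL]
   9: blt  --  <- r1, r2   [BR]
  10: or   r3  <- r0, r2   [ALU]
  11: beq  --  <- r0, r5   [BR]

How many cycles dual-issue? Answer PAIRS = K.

PAIRS = 4

  cy0 -> i0 (st) no-port MEM/MEM
  cy1 -> i1/i2 (st;blt) dual
  cy2 -> i3/i4 (st;xor) dual
  cy3 -> i5 (and) RAW r4
  cy4 -> i6/i7 (bne;ld) dual
  cy5 -> i8 (mulh) no-port MUL/BR
  cy6 -> i9/i10 (blt;or) dual
  cy7 -> i11 (beq) tail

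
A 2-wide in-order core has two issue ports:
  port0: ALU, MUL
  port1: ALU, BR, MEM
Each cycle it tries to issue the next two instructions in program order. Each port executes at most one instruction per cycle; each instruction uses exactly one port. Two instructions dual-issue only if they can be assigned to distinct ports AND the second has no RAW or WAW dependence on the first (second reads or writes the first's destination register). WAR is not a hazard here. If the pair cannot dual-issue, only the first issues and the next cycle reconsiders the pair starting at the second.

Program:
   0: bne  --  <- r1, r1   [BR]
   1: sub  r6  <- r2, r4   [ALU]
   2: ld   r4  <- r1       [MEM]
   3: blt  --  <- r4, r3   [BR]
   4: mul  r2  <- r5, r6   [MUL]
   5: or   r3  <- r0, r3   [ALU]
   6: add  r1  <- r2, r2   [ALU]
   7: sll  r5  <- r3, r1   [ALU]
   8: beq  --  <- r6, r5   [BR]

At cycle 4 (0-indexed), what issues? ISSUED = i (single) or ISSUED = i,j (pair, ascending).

ISSUED = 7

[0] i0,i1  bne sub  -- pair
[1] i2  ld  -- no-port MEM/BR
[2] i3,i4  blt mul  -- pair
[3] i5,i6  or add  -- pair
[4] i7  sll  -- RAW r5
[5] i8  beq  -- tail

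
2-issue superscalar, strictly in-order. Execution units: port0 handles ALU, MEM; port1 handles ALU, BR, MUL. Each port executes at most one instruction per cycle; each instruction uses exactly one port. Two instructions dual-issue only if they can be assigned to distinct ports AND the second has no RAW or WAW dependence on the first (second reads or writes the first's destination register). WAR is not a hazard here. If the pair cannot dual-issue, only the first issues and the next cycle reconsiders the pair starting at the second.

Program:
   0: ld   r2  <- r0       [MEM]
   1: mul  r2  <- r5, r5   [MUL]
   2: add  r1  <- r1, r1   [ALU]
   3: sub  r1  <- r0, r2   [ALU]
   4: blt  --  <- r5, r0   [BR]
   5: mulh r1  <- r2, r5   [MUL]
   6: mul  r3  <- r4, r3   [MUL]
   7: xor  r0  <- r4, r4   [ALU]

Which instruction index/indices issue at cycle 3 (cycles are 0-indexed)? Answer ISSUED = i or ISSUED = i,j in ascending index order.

t=0 i0:ld.MEM ; WAW r2
t=1 i1&i2:mul.MUL/add.ALU ; pair
t=2 i3&i4:sub.ALU/blt.BR ; pair
t=3 i5:mulh.MUL ; no-port MUL/MUL
t=4 i6&i7:mul.MUL/xor.ALU ; pair

ISSUED = 5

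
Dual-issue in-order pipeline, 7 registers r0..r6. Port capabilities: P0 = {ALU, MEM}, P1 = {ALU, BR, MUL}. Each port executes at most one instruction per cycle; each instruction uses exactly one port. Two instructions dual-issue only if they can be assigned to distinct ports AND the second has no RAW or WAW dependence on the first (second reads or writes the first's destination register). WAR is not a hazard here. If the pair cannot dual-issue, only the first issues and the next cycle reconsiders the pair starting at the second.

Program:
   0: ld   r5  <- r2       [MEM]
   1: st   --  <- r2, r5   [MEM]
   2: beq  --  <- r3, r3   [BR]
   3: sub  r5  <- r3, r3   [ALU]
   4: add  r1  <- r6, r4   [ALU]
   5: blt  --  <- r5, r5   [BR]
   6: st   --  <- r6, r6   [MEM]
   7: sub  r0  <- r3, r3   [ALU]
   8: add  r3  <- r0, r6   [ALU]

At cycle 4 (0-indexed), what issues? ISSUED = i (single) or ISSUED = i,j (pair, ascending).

t=0 i0:ld.MEM ; no-port MEM/MEM
t=1 i1+i2:st.MEM/beq.BR ; 2-wide
t=2 i3+i4:sub.ALU/add.ALU ; 2-wide
t=3 i5+i6:blt.BR/st.MEM ; 2-wide
t=4 i7:sub.ALU ; RAW r0
t=5 i8:add.ALU ; tail

ISSUED = 7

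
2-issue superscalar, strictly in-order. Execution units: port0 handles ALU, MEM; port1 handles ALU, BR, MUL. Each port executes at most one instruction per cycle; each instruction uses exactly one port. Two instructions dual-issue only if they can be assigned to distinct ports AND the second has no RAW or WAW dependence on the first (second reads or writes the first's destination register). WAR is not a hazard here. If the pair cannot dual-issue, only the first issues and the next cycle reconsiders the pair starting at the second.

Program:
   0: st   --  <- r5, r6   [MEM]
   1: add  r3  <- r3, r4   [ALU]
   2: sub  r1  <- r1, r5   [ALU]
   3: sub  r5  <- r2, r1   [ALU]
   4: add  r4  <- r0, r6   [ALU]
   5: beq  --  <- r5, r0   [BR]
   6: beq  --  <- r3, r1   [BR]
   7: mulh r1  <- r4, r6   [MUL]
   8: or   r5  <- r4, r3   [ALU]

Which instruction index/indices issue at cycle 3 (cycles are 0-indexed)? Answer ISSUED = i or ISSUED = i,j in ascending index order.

0. st/add @i0+i1  | 2-wide
1. sub @i2  | RAW r1
2. sub/add @i3+i4  | 2-wide
3. beq @i5  | no-port BR/BR
4. beq @i6  | no-port BR/MUL
5. mulh/or @i7+i8  | 2-wide

ISSUED = 5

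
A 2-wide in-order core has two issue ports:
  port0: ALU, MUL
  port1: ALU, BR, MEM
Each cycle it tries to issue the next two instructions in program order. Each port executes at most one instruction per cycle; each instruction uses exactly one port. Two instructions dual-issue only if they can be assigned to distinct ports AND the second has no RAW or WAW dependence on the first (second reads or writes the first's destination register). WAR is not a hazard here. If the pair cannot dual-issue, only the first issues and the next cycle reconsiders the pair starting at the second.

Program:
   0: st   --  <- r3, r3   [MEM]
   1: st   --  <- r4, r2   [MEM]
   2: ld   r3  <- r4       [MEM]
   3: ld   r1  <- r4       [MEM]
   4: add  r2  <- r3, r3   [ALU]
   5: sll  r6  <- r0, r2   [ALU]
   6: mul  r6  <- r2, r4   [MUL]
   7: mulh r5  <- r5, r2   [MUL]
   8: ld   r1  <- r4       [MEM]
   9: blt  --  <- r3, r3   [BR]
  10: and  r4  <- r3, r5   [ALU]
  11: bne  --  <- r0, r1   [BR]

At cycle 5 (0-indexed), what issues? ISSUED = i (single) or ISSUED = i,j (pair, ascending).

t=0 i0:st ; no-port MEM/MEM
t=1 i1:st ; no-port MEM/MEM
t=2 i2:ld ; no-port MEM/MEM
t=3 i3+i4:ld+add ; pair
t=4 i5:sll ; WAW r6
t=5 i6:mul ; no-port MUL/MUL
t=6 i7+i8:mulh+ld ; pair
t=7 i9+i10:blt+and ; pair
t=8 i11:bne ; tail

ISSUED = 6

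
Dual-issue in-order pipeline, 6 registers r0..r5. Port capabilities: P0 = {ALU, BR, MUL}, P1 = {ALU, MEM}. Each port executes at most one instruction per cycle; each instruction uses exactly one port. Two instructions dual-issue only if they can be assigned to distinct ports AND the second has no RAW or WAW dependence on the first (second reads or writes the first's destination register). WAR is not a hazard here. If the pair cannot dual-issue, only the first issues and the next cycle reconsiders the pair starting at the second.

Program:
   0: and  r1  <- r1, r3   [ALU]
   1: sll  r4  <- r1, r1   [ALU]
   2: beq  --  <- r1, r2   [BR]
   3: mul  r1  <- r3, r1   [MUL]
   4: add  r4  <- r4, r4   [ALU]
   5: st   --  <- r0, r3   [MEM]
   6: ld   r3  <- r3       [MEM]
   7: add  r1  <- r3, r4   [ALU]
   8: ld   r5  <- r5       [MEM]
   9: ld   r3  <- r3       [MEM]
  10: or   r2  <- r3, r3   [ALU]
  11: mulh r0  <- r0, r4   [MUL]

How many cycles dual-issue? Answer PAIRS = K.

[0] i0  and.ALU  -- RAW r1
[1] i1/i2  sll.ALU/beq.BR  -- dual
[2] i3/i4  mul.MUL/add.ALU  -- dual
[3] i5  st.MEM  -- no-port MEM/MEM
[4] i6  ld.MEM  -- RAW r3
[5] i7/i8  add.ALU/ld.MEM  -- dual
[6] i9  ld.MEM  -- RAW r3
[7] i10/i11  or.ALU/mulh.MUL  -- dual

PAIRS = 4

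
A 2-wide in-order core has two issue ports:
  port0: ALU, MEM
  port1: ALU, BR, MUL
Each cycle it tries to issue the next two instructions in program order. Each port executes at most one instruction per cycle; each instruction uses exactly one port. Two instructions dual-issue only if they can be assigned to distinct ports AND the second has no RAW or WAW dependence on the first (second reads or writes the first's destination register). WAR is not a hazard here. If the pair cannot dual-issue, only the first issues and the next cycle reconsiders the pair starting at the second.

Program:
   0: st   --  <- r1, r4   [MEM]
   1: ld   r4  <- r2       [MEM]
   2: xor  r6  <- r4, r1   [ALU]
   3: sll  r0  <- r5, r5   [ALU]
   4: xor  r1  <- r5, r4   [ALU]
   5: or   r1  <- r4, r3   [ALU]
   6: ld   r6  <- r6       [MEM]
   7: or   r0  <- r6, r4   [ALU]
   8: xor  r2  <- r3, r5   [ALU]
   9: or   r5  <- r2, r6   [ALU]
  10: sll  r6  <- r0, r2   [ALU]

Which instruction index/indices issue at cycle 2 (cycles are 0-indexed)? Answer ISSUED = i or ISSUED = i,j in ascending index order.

#0 head=0: st.MEM i0 no-port MEM/MEM
#1 head=1: ld.MEM i1 RAW r4
#2 head=2: xor.ALU+sll.ALU i2/i3 dual
#3 head=4: xor.ALU i4 WAW r1
#4 head=5: or.ALU+ld.MEM i5/i6 dual
#5 head=7: or.ALU+xor.ALU i7/i8 dual
#6 head=9: or.ALU+sll.ALU i9/i10 dual

ISSUED = 2,3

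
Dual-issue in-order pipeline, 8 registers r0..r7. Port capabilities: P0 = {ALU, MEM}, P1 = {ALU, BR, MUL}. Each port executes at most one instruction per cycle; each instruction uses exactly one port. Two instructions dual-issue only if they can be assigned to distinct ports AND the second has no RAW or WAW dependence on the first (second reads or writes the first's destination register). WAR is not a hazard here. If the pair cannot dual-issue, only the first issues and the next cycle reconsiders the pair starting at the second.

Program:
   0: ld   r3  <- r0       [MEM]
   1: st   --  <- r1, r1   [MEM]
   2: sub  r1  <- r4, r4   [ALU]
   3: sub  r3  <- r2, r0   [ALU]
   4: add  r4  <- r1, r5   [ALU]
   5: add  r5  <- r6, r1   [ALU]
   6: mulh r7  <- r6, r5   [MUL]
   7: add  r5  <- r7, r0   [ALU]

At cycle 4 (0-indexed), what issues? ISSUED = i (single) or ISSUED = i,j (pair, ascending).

t=0 i0:ld.MEM ; no-port MEM/MEM
t=1 i1+i2:st.MEM+sub.ALU ; pair
t=2 i3+i4:sub.ALU+add.ALU ; pair
t=3 i5:add.ALU ; RAW r5
t=4 i6:mulh.MUL ; RAW r7
t=5 i7:add.ALU ; tail

ISSUED = 6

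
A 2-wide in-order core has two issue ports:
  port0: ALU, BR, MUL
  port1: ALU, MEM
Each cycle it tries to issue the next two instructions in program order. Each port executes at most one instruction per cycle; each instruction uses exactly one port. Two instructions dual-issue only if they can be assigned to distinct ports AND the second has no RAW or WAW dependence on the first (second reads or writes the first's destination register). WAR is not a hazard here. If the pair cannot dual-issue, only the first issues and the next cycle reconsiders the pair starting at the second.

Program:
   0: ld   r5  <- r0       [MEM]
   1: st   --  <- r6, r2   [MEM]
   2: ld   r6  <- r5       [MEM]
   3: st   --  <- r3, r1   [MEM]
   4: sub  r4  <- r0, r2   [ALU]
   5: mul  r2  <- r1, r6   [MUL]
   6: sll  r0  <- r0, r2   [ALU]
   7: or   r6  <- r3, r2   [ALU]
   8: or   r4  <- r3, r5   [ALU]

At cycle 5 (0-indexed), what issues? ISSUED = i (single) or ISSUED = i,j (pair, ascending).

ISSUED = 6,7

c0: i0 ld  no-port MEM/MEM
c1: i1 st  no-port MEM/MEM
c2: i2 ld  no-port MEM/MEM
c3: i3,i4 st+sub  2-wide
c4: i5 mul  RAW r2
c5: i6,i7 sll+or  2-wide
c6: i8 or  tail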